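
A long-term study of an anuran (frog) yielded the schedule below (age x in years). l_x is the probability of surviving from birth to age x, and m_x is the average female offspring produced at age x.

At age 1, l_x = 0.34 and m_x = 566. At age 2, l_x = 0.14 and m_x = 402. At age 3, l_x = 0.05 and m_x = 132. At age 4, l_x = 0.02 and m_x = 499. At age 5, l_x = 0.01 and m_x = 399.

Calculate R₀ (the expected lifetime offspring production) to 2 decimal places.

269.29

R₀ = Σ l_x m_x:
  age 1: 0.34 × 566 = 192.4400
  age 2: 0.14 × 402 = 56.2800
  age 3: 0.05 × 132 = 6.6000
  age 4: 0.02 × 499 = 9.9800
  age 5: 0.01 × 399 = 3.9900
R₀ = 192.4400 + 56.2800 + 6.6000 + 9.9800 + 3.9900 = 269.2900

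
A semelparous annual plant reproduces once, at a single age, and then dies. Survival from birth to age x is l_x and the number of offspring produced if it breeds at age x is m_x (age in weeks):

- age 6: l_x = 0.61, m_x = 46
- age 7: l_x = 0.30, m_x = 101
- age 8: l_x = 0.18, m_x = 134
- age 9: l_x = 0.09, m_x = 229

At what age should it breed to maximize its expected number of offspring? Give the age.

Expected offspring if breeding at age x = l_x × m_x:
  age 6: 0.61 × 46 = 28.060
  age 7: 0.30 × 101 = 30.300
  age 8: 0.18 × 134 = 24.120
  age 9: 0.09 × 229 = 20.610
Maximum at age 7 (30.300).

7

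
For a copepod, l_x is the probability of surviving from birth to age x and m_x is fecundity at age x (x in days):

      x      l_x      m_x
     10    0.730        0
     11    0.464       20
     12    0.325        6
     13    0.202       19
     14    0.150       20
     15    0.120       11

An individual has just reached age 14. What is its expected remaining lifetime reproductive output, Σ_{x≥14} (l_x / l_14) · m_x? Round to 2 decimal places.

28.80

l_14 = 0.150. Conditional survival from age 14 to x is l_x / l_14.
  x=14: (0.150/0.150) × 20 = 20.0000
  x=15: (0.120/0.150) × 11 = 8.8000
Sum = 20.0000 + 8.8000 = 28.8000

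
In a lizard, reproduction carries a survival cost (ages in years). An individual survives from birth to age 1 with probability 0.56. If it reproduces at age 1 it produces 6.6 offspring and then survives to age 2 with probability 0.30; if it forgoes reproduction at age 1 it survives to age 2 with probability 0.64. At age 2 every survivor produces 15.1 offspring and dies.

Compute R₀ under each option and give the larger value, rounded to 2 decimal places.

breed at age 1: R₀ = 0.56 × (6.6 + 0.30 × 15.1) = 0.56 × 11.1300 = 6.2328
delay to age 2: R₀ = 0.56 × (0.64 × 15.1) = 0.56 × 9.6640 = 5.4118
Higher: breed at age 1 (6.2328).

6.23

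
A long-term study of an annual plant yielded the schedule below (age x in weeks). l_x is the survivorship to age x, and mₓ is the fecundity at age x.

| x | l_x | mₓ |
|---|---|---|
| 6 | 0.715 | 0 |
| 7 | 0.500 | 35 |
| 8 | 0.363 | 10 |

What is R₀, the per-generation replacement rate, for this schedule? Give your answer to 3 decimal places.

21.130

R₀ = Σ l_x mₓ:
  age 6: 0.715 × 0 = 0.0000
  age 7: 0.500 × 35 = 17.5000
  age 8: 0.363 × 10 = 3.6300
R₀ = 0.0000 + 17.5000 + 3.6300 = 21.1300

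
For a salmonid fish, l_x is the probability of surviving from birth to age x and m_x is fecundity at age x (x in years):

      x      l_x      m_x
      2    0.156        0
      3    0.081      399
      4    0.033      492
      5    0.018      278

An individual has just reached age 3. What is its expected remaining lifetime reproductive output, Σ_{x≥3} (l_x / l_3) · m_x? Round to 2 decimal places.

661.22

l_3 = 0.081. Conditional survival from age 3 to x is l_x / l_3.
  x=3: (0.081/0.081) × 399 = 399.0000
  x=4: (0.033/0.081) × 492 = 200.4444
  x=5: (0.018/0.081) × 278 = 61.7778
Sum = 399.0000 + 200.4444 + 61.7778 = 661.2222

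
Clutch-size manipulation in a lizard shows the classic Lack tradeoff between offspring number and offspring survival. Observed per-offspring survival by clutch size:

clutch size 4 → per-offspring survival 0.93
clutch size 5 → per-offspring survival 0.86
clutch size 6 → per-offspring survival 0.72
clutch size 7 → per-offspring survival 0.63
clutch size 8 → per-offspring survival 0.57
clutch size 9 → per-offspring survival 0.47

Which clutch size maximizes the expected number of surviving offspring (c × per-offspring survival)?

8

Expected surviving offspring = c × s(c):
  c=4: 4 × 0.93 = 3.720
  c=5: 5 × 0.86 = 4.300
  c=6: 6 × 0.72 = 4.320
  c=7: 7 × 0.63 = 4.410
  c=8: 8 × 0.57 = 4.560
  c=9: 9 × 0.47 = 4.230
Maximum at c = 8 (4.560 surviving offspring).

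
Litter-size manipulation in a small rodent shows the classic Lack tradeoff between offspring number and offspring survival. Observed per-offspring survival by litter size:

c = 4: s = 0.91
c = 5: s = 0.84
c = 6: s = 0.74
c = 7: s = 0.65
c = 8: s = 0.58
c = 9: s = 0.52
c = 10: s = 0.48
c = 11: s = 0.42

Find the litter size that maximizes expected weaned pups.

Expected weaned pups = c × s(c):
  c=4: 4 × 0.91 = 3.640
  c=5: 5 × 0.84 = 4.200
  c=6: 6 × 0.74 = 4.440
  c=7: 7 × 0.65 = 4.550
  c=8: 8 × 0.58 = 4.640
  c=9: 9 × 0.52 = 4.680
  c=10: 10 × 0.48 = 4.800
  c=11: 11 × 0.42 = 4.620
Maximum at c = 10 (4.800 weaned pups).

10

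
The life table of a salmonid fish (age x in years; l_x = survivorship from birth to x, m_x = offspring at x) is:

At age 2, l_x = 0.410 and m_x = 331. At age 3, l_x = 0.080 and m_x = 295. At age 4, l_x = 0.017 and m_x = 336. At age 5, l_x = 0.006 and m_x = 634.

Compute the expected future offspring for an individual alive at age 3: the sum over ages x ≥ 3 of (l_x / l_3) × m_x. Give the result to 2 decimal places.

l_3 = 0.080. Conditional survival from age 3 to x is l_x / l_3.
  x=3: (0.080/0.080) × 295 = 295.0000
  x=4: (0.017/0.080) × 336 = 71.4000
  x=5: (0.006/0.080) × 634 = 47.5500
Sum = 295.0000 + 71.4000 + 47.5500 = 413.9500

413.95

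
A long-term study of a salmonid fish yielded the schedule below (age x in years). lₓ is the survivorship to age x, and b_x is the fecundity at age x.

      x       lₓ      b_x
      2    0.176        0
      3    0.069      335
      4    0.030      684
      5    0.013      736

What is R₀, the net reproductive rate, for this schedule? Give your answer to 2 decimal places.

R₀ = Σ lₓ b_x:
  age 2: 0.176 × 0 = 0.0000
  age 3: 0.069 × 335 = 23.1150
  age 4: 0.030 × 684 = 20.5200
  age 5: 0.013 × 736 = 9.5680
R₀ = 0.0000 + 23.1150 + 20.5200 + 9.5680 = 53.2030

53.20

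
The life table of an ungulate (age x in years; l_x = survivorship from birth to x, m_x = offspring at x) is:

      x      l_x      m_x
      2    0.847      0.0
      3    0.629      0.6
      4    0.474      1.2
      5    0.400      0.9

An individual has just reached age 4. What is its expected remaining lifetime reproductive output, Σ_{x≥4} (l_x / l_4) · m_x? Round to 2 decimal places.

l_4 = 0.474. Conditional survival from age 4 to x is l_x / l_4.
  x=4: (0.474/0.474) × 1.2 = 1.2000
  x=5: (0.400/0.474) × 0.9 = 0.7595
Sum = 1.2000 + 0.7595 = 1.9595

1.96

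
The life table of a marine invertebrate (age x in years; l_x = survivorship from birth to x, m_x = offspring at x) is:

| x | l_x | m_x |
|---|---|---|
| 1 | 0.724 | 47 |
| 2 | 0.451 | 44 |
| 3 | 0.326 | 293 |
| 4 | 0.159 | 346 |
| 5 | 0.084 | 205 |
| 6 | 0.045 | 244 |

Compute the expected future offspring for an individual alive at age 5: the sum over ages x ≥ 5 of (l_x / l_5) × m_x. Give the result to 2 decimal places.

l_5 = 0.084. Conditional survival from age 5 to x is l_x / l_5.
  x=5: (0.084/0.084) × 205 = 205.0000
  x=6: (0.045/0.084) × 244 = 130.7143
Sum = 205.0000 + 130.7143 = 335.7143

335.71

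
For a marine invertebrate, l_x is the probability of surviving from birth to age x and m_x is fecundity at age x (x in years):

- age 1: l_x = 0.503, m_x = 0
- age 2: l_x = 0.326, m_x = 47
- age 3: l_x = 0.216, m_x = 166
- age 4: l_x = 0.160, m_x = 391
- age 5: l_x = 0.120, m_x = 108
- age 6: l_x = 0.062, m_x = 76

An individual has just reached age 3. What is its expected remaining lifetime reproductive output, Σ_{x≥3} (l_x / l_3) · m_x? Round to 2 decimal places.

537.44

l_3 = 0.216. Conditional survival from age 3 to x is l_x / l_3.
  x=3: (0.216/0.216) × 166 = 166.0000
  x=4: (0.160/0.216) × 391 = 289.6296
  x=5: (0.120/0.216) × 108 = 60.0000
  x=6: (0.062/0.216) × 76 = 21.8148
Sum = 166.0000 + 289.6296 + 60.0000 + 21.8148 = 537.4444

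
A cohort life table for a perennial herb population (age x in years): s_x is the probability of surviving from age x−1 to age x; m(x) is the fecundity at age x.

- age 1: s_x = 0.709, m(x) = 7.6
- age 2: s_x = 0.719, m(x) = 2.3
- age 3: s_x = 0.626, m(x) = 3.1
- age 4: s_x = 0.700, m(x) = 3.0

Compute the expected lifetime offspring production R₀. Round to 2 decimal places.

8.22

Survivorship from birth: l_x = s_1·s_2·…·s_x.
  l_1 = 0.70900
  l_2 = 0.50977
  l_3 = 0.31912
  l_4 = 0.22338
R₀ = Σ l_x m(x):
  age 1: 0.70900 × 7.6 = 5.3884
  age 2: 0.50977 × 2.3 = 1.1725
  age 3: 0.31912 × 3.1 = 0.9893
  age 4: 0.22338 × 3.0 = 0.6701
R₀ = 5.3884 + 1.1725 + 0.9893 + 0.6701 = 8.2203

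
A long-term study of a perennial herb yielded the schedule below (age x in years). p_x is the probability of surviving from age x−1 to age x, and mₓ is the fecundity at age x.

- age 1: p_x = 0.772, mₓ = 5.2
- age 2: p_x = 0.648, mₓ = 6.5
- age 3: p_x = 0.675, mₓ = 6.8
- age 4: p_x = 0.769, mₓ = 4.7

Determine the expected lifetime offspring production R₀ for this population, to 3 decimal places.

10.783

Survivorship from birth: l_x = p_1·p_2·…·p_x.
  l_1 = 0.77200
  l_2 = 0.50026
  l_3 = 0.33767
  l_4 = 0.25967
R₀ = Σ l_x mₓ:
  age 1: 0.77200 × 5.2 = 4.0144
  age 2: 0.50026 × 6.5 = 3.2517
  age 3: 0.33767 × 6.8 = 2.2962
  age 4: 0.25967 × 4.7 = 1.2204
R₀ = 4.0144 + 3.2517 + 2.2962 + 1.2204 = 10.7827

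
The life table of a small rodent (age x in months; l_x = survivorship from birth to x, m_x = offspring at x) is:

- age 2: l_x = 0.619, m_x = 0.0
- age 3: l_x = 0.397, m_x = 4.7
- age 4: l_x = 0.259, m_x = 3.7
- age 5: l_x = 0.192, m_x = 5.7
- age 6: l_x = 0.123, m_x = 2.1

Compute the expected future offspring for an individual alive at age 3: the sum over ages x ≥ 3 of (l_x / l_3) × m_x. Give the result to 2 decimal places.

10.52

l_3 = 0.397. Conditional survival from age 3 to x is l_x / l_3.
  x=3: (0.397/0.397) × 4.7 = 4.7000
  x=4: (0.259/0.397) × 3.7 = 2.4139
  x=5: (0.192/0.397) × 5.7 = 2.7567
  x=6: (0.123/0.397) × 2.1 = 0.6506
Sum = 4.7000 + 2.4139 + 2.7567 + 0.6506 = 10.5212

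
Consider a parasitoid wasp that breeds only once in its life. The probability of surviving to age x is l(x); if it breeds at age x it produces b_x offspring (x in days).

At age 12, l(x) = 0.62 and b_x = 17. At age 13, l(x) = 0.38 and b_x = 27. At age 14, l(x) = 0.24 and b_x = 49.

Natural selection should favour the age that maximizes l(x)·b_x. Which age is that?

Expected offspring if breeding at age x = l(x) × b_x:
  age 12: 0.62 × 17 = 10.540
  age 13: 0.38 × 27 = 10.260
  age 14: 0.24 × 49 = 11.760
Maximum at age 14 (11.760).

14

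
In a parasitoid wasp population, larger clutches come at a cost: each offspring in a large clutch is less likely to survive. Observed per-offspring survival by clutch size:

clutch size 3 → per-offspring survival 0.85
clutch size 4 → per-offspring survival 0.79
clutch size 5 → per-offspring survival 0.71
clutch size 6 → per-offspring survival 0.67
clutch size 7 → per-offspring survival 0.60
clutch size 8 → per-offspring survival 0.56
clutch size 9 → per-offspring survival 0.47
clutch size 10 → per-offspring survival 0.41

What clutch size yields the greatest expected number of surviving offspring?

Expected surviving offspring = c × s(c):
  c=3: 3 × 0.85 = 2.550
  c=4: 4 × 0.79 = 3.160
  c=5: 5 × 0.71 = 3.550
  c=6: 6 × 0.67 = 4.020
  c=7: 7 × 0.60 = 4.200
  c=8: 8 × 0.56 = 4.480
  c=9: 9 × 0.47 = 4.230
  c=10: 10 × 0.41 = 4.100
Maximum at c = 8 (4.480 surviving offspring).

8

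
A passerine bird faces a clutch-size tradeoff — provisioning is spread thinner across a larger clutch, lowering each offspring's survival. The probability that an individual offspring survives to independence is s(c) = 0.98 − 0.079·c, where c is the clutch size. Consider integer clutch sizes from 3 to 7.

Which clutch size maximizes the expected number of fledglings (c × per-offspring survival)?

Expected fledglings = c × s(c):
  c=3: 3 × 0.743 = 2.229
  c=4: 4 × 0.664 = 2.656
  c=5: 5 × 0.585 = 2.925
  c=6: 6 × 0.506 = 3.036
  c=7: 7 × 0.427 = 2.989
Maximum at c = 6 (3.036 fledglings).

6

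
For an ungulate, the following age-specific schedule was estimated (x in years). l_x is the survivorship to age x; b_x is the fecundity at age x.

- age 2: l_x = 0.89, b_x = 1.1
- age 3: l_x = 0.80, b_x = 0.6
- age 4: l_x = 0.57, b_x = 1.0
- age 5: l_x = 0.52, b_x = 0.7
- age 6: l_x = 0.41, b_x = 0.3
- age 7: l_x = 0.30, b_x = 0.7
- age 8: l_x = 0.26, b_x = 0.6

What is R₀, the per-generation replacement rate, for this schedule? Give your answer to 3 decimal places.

2.882

R₀ = Σ l_x b_x:
  age 2: 0.89 × 1.1 = 0.9790
  age 3: 0.80 × 0.6 = 0.4800
  age 4: 0.57 × 1.0 = 0.5700
  age 5: 0.52 × 0.7 = 0.3640
  age 6: 0.41 × 0.3 = 0.1230
  age 7: 0.30 × 0.7 = 0.2100
  age 8: 0.26 × 0.6 = 0.1560
R₀ = 0.9790 + 0.4800 + 0.5700 + 0.3640 + 0.1230 + 0.2100 + 0.1560 = 2.8820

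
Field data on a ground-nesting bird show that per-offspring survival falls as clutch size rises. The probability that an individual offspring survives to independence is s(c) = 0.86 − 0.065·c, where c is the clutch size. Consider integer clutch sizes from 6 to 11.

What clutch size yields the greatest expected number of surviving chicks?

Expected surviving chicks = c × s(c):
  c=6: 6 × 0.470 = 2.820
  c=7: 7 × 0.405 = 2.835
  c=8: 8 × 0.340 = 2.720
  c=9: 9 × 0.275 = 2.475
  c=10: 10 × 0.210 = 2.100
  c=11: 11 × 0.145 = 1.595
Maximum at c = 7 (2.835 surviving chicks).

7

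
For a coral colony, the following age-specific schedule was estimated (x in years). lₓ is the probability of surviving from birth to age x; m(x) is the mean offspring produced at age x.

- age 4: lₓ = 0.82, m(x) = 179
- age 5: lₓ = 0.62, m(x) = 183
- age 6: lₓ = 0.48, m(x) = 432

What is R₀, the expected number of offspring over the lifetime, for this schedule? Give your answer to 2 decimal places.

467.60

R₀ = Σ lₓ m(x):
  age 4: 0.82 × 179 = 146.7800
  age 5: 0.62 × 183 = 113.4600
  age 6: 0.48 × 432 = 207.3600
R₀ = 146.7800 + 113.4600 + 207.3600 = 467.6000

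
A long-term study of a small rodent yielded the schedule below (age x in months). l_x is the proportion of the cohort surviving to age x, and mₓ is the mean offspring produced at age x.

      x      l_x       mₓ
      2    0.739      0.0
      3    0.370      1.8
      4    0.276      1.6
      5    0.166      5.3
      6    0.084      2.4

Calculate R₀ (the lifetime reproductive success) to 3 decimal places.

R₀ = Σ l_x mₓ:
  age 2: 0.739 × 0.0 = 0.0000
  age 3: 0.370 × 1.8 = 0.6660
  age 4: 0.276 × 1.6 = 0.4416
  age 5: 0.166 × 5.3 = 0.8798
  age 6: 0.084 × 2.4 = 0.2016
R₀ = 0.0000 + 0.6660 + 0.4416 + 0.8798 + 0.2016 = 2.1890

2.189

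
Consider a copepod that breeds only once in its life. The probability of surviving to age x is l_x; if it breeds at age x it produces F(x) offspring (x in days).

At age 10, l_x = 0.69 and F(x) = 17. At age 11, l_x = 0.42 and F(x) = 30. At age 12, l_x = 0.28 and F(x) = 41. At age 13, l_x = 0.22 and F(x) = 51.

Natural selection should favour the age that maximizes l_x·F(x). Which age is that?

Expected offspring if breeding at age x = l_x × F(x):
  age 10: 0.69 × 17 = 11.730
  age 11: 0.42 × 30 = 12.600
  age 12: 0.28 × 41 = 11.480
  age 13: 0.22 × 51 = 11.220
Maximum at age 11 (12.600).

11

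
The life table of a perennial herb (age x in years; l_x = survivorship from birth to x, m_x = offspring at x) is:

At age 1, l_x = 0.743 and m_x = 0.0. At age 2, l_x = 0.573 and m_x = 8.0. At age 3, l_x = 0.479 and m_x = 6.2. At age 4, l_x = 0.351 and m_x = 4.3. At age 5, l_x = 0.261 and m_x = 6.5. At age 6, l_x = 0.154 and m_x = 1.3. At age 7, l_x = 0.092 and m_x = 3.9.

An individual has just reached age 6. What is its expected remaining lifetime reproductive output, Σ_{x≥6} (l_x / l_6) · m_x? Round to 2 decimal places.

3.63

l_6 = 0.154. Conditional survival from age 6 to x is l_x / l_6.
  x=6: (0.154/0.154) × 1.3 = 1.3000
  x=7: (0.092/0.154) × 3.9 = 2.3299
Sum = 1.3000 + 2.3299 = 3.6299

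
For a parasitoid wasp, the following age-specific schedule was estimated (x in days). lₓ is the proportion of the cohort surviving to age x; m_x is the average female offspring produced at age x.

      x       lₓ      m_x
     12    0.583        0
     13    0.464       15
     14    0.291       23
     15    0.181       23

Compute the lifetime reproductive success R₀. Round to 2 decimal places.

17.82

R₀ = Σ lₓ m_x:
  age 12: 0.583 × 0 = 0.0000
  age 13: 0.464 × 15 = 6.9600
  age 14: 0.291 × 23 = 6.6930
  age 15: 0.181 × 23 = 4.1630
R₀ = 0.0000 + 6.9600 + 6.6930 + 4.1630 = 17.8160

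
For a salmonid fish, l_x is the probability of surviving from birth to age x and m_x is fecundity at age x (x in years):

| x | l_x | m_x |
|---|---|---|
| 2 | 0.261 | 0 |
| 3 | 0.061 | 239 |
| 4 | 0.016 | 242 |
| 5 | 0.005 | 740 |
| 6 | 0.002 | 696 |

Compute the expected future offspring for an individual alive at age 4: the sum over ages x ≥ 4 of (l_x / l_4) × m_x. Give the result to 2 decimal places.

l_4 = 0.016. Conditional survival from age 4 to x is l_x / l_4.
  x=4: (0.016/0.016) × 242 = 242.0000
  x=5: (0.005/0.016) × 740 = 231.2500
  x=6: (0.002/0.016) × 696 = 87.0000
Sum = 242.0000 + 231.2500 + 87.0000 = 560.2500

560.25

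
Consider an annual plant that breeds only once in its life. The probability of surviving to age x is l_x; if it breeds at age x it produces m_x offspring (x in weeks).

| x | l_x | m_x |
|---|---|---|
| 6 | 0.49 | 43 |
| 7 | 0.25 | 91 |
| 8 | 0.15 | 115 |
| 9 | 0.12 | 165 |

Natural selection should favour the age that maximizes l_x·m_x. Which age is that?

7

Expected offspring if breeding at age x = l_x × m_x:
  age 6: 0.49 × 43 = 21.070
  age 7: 0.25 × 91 = 22.750
  age 8: 0.15 × 115 = 17.250
  age 9: 0.12 × 165 = 19.800
Maximum at age 7 (22.750).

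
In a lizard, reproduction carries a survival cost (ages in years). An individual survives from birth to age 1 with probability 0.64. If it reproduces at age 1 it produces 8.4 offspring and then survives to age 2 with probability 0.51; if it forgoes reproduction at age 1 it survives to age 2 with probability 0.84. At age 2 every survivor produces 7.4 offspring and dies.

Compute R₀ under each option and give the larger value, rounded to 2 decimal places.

7.79

breed at age 1: R₀ = 0.64 × (8.4 + 0.51 × 7.4) = 0.64 × 12.1740 = 7.7914
delay to age 2: R₀ = 0.64 × (0.84 × 7.4) = 0.64 × 6.2160 = 3.9782
Higher: breed at age 1 (7.7914).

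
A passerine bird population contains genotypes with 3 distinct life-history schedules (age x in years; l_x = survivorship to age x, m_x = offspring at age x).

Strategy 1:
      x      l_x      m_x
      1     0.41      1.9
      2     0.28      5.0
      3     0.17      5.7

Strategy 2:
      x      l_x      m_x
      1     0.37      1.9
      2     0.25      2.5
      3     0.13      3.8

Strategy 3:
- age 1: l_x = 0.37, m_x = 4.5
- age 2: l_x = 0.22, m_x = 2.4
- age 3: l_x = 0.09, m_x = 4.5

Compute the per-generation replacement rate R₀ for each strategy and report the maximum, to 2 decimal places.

Strategy 1: R₀ = 0.41×1.9 + 0.28×5.0 + 0.17×5.7 = 3.1480
Strategy 2: R₀ = 0.37×1.9 + 0.25×2.5 + 0.13×3.8 = 1.8220
Strategy 3: R₀ = 0.37×4.5 + 0.22×2.4 + 0.09×4.5 = 2.5980
Highest R₀: strategy 1 with 3.1480.

3.15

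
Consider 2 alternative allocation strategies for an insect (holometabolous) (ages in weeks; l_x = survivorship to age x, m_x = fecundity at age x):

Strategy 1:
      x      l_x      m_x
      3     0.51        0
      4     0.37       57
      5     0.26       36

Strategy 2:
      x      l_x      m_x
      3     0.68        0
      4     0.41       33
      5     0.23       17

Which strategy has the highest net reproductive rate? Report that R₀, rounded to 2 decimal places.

Strategy 1: R₀ = 0.51×0 + 0.37×57 + 0.26×36 = 30.4500
Strategy 2: R₀ = 0.68×0 + 0.41×33 + 0.23×17 = 17.4400
Highest R₀: strategy 1 with 30.4500.

30.45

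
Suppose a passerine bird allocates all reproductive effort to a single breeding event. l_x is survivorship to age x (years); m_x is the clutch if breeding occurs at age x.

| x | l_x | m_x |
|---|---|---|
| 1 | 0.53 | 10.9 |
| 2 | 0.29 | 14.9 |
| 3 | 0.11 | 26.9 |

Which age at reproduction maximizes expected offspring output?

1

Expected offspring if breeding at age x = l_x × m_x:
  age 1: 0.53 × 10.9 = 5.777
  age 2: 0.29 × 14.9 = 4.321
  age 3: 0.11 × 26.9 = 2.959
Maximum at age 1 (5.777).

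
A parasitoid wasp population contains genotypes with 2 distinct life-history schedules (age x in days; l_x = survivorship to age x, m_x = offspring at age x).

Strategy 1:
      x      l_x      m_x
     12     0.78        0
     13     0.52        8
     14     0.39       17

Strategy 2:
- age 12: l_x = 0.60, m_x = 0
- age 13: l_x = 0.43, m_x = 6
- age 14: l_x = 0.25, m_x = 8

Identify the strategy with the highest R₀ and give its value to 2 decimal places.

10.79

Strategy 1: R₀ = 0.78×0 + 0.52×8 + 0.39×17 = 10.7900
Strategy 2: R₀ = 0.60×0 + 0.43×6 + 0.25×8 = 4.5800
Highest R₀: strategy 1 with 10.7900.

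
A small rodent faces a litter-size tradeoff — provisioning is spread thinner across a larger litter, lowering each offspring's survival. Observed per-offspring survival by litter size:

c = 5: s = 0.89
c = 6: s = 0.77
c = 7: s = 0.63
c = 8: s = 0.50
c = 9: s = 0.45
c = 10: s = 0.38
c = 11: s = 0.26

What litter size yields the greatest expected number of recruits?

Expected recruits = c × s(c):
  c=5: 5 × 0.89 = 4.450
  c=6: 6 × 0.77 = 4.620
  c=7: 7 × 0.63 = 4.410
  c=8: 8 × 0.50 = 4.000
  c=9: 9 × 0.45 = 4.050
  c=10: 10 × 0.38 = 3.800
  c=11: 11 × 0.26 = 2.860
Maximum at c = 6 (4.620 recruits).

6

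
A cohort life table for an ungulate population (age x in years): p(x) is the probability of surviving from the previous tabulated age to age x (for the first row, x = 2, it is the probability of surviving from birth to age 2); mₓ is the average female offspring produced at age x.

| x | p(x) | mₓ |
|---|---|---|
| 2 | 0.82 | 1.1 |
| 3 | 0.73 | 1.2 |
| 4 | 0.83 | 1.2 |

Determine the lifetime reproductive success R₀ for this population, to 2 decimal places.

Survivorship from birth: l_x = p_2·p_3·…·p_x.
  l_2 = 0.82000
  l_3 = 0.59860
  l_4 = 0.49684
R₀ = Σ l_x mₓ:
  age 2: 0.82000 × 1.1 = 0.9020
  age 3: 0.59860 × 1.2 = 0.7183
  age 4: 0.49684 × 1.2 = 0.5962
R₀ = 0.9020 + 0.7183 + 0.5962 = 2.2165

2.22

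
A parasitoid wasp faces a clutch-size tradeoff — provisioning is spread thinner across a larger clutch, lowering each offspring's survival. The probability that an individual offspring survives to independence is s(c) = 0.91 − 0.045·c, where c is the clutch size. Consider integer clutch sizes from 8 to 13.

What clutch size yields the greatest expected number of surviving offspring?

Expected surviving offspring = c × s(c):
  c=8: 8 × 0.550 = 4.400
  c=9: 9 × 0.505 = 4.545
  c=10: 10 × 0.460 = 4.600
  c=11: 11 × 0.415 = 4.565
  c=12: 12 × 0.370 = 4.440
  c=13: 13 × 0.325 = 4.225
Maximum at c = 10 (4.600 surviving offspring).

10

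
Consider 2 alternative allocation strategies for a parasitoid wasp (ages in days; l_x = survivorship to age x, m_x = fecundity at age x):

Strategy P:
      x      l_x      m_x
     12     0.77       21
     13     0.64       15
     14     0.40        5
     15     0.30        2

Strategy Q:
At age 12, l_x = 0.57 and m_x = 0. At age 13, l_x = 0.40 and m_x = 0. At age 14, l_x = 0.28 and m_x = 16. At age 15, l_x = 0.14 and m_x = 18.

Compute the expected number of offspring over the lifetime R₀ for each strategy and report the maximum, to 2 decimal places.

28.37

Strategy P: R₀ = 0.77×21 + 0.64×15 + 0.40×5 + 0.30×2 = 28.3700
Strategy Q: R₀ = 0.57×0 + 0.40×0 + 0.28×16 + 0.14×18 = 7.0000
Highest R₀: strategy P with 28.3700.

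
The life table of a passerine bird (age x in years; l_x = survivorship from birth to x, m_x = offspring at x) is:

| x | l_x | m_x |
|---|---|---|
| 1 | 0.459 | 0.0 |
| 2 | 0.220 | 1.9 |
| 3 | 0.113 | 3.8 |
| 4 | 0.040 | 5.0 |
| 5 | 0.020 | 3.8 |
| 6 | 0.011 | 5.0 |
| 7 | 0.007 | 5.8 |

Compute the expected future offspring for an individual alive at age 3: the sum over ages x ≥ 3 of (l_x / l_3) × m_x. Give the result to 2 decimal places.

l_3 = 0.113. Conditional survival from age 3 to x is l_x / l_3.
  x=3: (0.113/0.113) × 3.8 = 3.8000
  x=4: (0.040/0.113) × 5.0 = 1.7699
  x=5: (0.020/0.113) × 3.8 = 0.6726
  x=6: (0.011/0.113) × 5.0 = 0.4867
  x=7: (0.007/0.113) × 5.8 = 0.3593
Sum = 3.8000 + 1.7699 + 0.6726 + 0.4867 + 0.3593 = 7.0885

7.09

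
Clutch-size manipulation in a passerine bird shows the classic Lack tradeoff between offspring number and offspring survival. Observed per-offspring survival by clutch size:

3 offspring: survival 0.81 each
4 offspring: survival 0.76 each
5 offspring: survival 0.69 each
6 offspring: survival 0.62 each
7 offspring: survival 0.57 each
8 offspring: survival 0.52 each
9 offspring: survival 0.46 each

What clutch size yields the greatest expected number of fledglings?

Expected fledglings = c × s(c):
  c=3: 3 × 0.81 = 2.430
  c=4: 4 × 0.76 = 3.040
  c=5: 5 × 0.69 = 3.450
  c=6: 6 × 0.62 = 3.720
  c=7: 7 × 0.57 = 3.990
  c=8: 8 × 0.52 = 4.160
  c=9: 9 × 0.46 = 4.140
Maximum at c = 8 (4.160 fledglings).

8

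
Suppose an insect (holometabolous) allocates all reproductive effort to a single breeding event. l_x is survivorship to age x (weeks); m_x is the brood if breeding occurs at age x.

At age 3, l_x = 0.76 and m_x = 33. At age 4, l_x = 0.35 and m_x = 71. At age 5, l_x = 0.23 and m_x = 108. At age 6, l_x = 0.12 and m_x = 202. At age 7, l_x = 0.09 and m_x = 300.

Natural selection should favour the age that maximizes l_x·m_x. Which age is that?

7

Expected offspring if breeding at age x = l_x × m_x:
  age 3: 0.76 × 33 = 25.080
  age 4: 0.35 × 71 = 24.850
  age 5: 0.23 × 108 = 24.840
  age 6: 0.12 × 202 = 24.240
  age 7: 0.09 × 300 = 27.000
Maximum at age 7 (27.000).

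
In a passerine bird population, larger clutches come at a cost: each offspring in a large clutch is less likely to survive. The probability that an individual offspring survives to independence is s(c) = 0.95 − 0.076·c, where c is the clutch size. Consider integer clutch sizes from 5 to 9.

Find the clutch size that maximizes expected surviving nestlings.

Expected surviving nestlings = c × s(c):
  c=5: 5 × 0.570 = 2.850
  c=6: 6 × 0.494 = 2.964
  c=7: 7 × 0.418 = 2.926
  c=8: 8 × 0.342 = 2.736
  c=9: 9 × 0.266 = 2.394
Maximum at c = 6 (2.964 surviving nestlings).

6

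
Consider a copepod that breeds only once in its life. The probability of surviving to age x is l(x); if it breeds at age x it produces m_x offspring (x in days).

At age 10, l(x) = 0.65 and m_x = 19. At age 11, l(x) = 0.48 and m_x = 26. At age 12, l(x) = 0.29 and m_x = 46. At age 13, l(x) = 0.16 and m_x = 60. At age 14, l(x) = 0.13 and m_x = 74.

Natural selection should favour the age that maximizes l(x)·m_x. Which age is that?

12

Expected offspring if breeding at age x = l(x) × m_x:
  age 10: 0.65 × 19 = 12.350
  age 11: 0.48 × 26 = 12.480
  age 12: 0.29 × 46 = 13.340
  age 13: 0.16 × 60 = 9.600
  age 14: 0.13 × 74 = 9.620
Maximum at age 12 (13.340).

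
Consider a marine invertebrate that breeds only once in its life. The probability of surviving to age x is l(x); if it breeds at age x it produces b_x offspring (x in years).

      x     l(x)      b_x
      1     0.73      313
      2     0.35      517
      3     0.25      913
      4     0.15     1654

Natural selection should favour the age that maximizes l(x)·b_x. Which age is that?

4

Expected offspring if breeding at age x = l(x) × b_x:
  age 1: 0.73 × 313 = 228.490
  age 2: 0.35 × 517 = 180.950
  age 3: 0.25 × 913 = 228.250
  age 4: 0.15 × 1654 = 248.100
Maximum at age 4 (248.100).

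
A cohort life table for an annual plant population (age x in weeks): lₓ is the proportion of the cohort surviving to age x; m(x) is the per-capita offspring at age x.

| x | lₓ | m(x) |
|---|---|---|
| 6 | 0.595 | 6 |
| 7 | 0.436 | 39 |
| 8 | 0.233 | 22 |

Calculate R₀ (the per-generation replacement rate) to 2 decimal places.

25.70

R₀ = Σ lₓ m(x):
  age 6: 0.595 × 6 = 3.5700
  age 7: 0.436 × 39 = 17.0040
  age 8: 0.233 × 22 = 5.1260
R₀ = 3.5700 + 17.0040 + 5.1260 = 25.7000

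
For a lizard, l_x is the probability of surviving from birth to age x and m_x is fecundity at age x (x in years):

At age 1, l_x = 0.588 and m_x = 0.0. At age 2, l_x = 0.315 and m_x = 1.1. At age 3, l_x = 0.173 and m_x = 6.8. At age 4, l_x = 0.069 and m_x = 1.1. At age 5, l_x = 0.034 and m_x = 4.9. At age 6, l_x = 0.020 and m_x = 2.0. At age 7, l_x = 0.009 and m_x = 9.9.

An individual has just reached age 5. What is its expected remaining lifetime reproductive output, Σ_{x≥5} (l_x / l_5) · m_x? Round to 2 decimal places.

8.70

l_5 = 0.034. Conditional survival from age 5 to x is l_x / l_5.
  x=5: (0.034/0.034) × 4.9 = 4.9000
  x=6: (0.020/0.034) × 2.0 = 1.1765
  x=7: (0.009/0.034) × 9.9 = 2.6206
Sum = 4.9000 + 1.1765 + 2.6206 = 8.6971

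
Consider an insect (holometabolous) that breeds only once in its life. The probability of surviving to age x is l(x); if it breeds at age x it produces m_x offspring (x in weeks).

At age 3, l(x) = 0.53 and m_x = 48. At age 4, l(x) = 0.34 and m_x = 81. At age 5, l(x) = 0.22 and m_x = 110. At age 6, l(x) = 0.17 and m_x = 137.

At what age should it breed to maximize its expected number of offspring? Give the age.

Expected offspring if breeding at age x = l(x) × m_x:
  age 3: 0.53 × 48 = 25.440
  age 4: 0.34 × 81 = 27.540
  age 5: 0.22 × 110 = 24.200
  age 6: 0.17 × 137 = 23.290
Maximum at age 4 (27.540).

4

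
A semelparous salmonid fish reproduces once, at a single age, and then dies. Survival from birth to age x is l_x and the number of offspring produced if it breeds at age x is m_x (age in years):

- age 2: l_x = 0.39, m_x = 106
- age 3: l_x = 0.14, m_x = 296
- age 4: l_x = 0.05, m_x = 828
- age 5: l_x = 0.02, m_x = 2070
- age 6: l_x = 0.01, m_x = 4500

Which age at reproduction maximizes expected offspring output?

6

Expected offspring if breeding at age x = l_x × m_x:
  age 2: 0.39 × 106 = 41.340
  age 3: 0.14 × 296 = 41.440
  age 4: 0.05 × 828 = 41.400
  age 5: 0.02 × 2070 = 41.400
  age 6: 0.01 × 4500 = 45.000
Maximum at age 6 (45.000).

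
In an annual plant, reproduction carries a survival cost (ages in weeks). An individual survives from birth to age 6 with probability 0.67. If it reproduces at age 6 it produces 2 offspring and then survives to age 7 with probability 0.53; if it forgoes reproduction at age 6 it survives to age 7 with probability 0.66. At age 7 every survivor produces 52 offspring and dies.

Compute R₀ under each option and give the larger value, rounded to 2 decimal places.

22.99

breed at age 6: R₀ = 0.67 × (2 + 0.53 × 52) = 0.67 × 29.5600 = 19.8052
delay to age 7: R₀ = 0.67 × (0.66 × 52) = 0.67 × 34.3200 = 22.9944
Higher: delay to age 7 (22.9944).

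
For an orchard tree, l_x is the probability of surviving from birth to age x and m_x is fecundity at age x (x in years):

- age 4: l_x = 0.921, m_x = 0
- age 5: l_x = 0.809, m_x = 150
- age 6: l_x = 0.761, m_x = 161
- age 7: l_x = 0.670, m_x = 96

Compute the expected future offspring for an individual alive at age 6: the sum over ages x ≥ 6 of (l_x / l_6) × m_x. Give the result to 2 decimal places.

245.52

l_6 = 0.761. Conditional survival from age 6 to x is l_x / l_6.
  x=6: (0.761/0.761) × 161 = 161.0000
  x=7: (0.670/0.761) × 96 = 84.5204
Sum = 161.0000 + 84.5204 = 245.5204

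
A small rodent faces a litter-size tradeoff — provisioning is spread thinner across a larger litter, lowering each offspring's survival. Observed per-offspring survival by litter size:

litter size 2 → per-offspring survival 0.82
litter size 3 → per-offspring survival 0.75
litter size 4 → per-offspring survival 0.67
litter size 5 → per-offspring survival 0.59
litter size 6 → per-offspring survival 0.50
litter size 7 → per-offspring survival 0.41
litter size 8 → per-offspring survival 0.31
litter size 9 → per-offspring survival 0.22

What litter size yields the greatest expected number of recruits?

Expected recruits = c × s(c):
  c=2: 2 × 0.82 = 1.640
  c=3: 3 × 0.75 = 2.250
  c=4: 4 × 0.67 = 2.680
  c=5: 5 × 0.59 = 2.950
  c=6: 6 × 0.50 = 3.000
  c=7: 7 × 0.41 = 2.870
  c=8: 8 × 0.31 = 2.480
  c=9: 9 × 0.22 = 1.980
Maximum at c = 6 (3.000 recruits).

6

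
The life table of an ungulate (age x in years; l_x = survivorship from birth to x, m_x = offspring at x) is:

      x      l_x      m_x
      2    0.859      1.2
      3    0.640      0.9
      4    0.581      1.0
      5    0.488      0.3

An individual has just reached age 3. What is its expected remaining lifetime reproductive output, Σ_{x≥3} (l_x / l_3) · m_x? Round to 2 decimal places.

l_3 = 0.640. Conditional survival from age 3 to x is l_x / l_3.
  x=3: (0.640/0.640) × 0.9 = 0.9000
  x=4: (0.581/0.640) × 1.0 = 0.9078
  x=5: (0.488/0.640) × 0.3 = 0.2287
Sum = 0.9000 + 0.9078 + 0.2287 = 2.0366

2.04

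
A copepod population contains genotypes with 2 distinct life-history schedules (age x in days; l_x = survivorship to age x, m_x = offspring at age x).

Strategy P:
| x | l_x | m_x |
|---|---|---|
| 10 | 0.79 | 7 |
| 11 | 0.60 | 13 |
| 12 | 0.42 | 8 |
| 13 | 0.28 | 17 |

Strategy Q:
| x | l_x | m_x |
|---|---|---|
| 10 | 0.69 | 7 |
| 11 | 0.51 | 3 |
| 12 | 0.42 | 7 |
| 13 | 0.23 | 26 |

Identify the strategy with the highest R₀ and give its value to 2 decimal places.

21.45

Strategy P: R₀ = 0.79×7 + 0.60×13 + 0.42×8 + 0.28×17 = 21.4500
Strategy Q: R₀ = 0.69×7 + 0.51×3 + 0.42×7 + 0.23×26 = 15.2800
Highest R₀: strategy P with 21.4500.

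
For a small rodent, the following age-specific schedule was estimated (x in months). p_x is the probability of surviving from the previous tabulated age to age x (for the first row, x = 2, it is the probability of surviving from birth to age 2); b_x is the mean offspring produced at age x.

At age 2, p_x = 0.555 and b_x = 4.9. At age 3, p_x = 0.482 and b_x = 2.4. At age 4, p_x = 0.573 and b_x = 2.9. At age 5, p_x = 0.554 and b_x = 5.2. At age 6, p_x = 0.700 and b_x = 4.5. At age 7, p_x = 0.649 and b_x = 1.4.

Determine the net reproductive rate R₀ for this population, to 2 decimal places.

4.57

Survivorship from birth: l_x = p_2·p_3·…·p_x.
  l_2 = 0.55500
  l_3 = 0.26751
  l_4 = 0.15328
  l_5 = 0.08492
  l_6 = 0.05944
  l_7 = 0.03858
R₀ = Σ l_x b_x:
  age 2: 0.55500 × 4.9 = 2.7195
  age 3: 0.26751 × 2.4 = 0.6420
  age 4: 0.15328 × 2.9 = 0.4445
  age 5: 0.08492 × 5.2 = 0.4416
  age 6: 0.05944 × 4.5 = 0.2675
  age 7: 0.03858 × 1.4 = 0.0540
R₀ = 2.7195 + 0.6420 + 0.4445 + 0.4416 + 0.2675 + 0.0540 = 4.5691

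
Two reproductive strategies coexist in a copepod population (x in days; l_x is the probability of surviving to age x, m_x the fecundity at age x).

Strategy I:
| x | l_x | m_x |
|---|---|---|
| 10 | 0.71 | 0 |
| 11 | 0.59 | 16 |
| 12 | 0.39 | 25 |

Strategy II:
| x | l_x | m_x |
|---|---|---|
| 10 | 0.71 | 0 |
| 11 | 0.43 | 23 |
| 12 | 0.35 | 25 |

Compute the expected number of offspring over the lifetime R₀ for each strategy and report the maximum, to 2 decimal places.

Strategy I: R₀ = 0.71×0 + 0.59×16 + 0.39×25 = 19.1900
Strategy II: R₀ = 0.71×0 + 0.43×23 + 0.35×25 = 18.6400
Highest R₀: strategy I with 19.1900.

19.19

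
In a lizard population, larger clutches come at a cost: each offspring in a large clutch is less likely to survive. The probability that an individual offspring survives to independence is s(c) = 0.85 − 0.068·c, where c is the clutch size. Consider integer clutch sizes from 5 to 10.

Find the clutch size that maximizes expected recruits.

Expected recruits = c × s(c):
  c=5: 5 × 0.510 = 2.550
  c=6: 6 × 0.442 = 2.652
  c=7: 7 × 0.374 = 2.618
  c=8: 8 × 0.306 = 2.448
  c=9: 9 × 0.238 = 2.142
  c=10: 10 × 0.170 = 1.700
Maximum at c = 6 (2.652 recruits).

6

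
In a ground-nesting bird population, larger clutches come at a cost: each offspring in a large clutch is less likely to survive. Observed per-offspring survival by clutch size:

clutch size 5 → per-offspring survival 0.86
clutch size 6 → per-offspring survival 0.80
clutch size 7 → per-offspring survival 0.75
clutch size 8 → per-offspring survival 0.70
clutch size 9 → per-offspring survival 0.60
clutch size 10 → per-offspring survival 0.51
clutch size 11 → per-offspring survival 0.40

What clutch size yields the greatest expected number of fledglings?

8

Expected fledglings = c × s(c):
  c=5: 5 × 0.86 = 4.300
  c=6: 6 × 0.80 = 4.800
  c=7: 7 × 0.75 = 5.250
  c=8: 8 × 0.70 = 5.600
  c=9: 9 × 0.60 = 5.400
  c=10: 10 × 0.51 = 5.100
  c=11: 11 × 0.40 = 4.400
Maximum at c = 8 (5.600 fledglings).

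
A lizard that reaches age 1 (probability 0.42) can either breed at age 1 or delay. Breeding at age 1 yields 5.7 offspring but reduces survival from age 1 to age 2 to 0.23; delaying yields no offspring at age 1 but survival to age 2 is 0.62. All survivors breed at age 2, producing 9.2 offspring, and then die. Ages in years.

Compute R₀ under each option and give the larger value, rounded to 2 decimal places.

breed at age 1: R₀ = 0.42 × (5.7 + 0.23 × 9.2) = 0.42 × 7.8160 = 3.2827
delay to age 2: R₀ = 0.42 × (0.62 × 9.2) = 0.42 × 5.7040 = 2.3957
Higher: breed at age 1 (3.2827).

3.28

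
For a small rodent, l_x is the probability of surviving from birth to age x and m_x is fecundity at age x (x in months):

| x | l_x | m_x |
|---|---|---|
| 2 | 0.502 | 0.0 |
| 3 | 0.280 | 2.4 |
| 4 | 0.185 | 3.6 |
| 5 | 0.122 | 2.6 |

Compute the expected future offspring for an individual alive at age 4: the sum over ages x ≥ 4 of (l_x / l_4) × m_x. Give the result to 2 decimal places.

l_4 = 0.185. Conditional survival from age 4 to x is l_x / l_4.
  x=4: (0.185/0.185) × 3.6 = 3.6000
  x=5: (0.122/0.185) × 2.6 = 1.7146
Sum = 3.6000 + 1.7146 = 5.3146

5.31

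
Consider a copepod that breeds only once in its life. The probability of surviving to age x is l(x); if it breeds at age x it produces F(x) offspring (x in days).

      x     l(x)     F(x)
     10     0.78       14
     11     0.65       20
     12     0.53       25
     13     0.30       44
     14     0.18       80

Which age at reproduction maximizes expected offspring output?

Expected offspring if breeding at age x = l(x) × F(x):
  age 10: 0.78 × 14 = 10.920
  age 11: 0.65 × 20 = 13.000
  age 12: 0.53 × 25 = 13.250
  age 13: 0.30 × 44 = 13.200
  age 14: 0.18 × 80 = 14.400
Maximum at age 14 (14.400).

14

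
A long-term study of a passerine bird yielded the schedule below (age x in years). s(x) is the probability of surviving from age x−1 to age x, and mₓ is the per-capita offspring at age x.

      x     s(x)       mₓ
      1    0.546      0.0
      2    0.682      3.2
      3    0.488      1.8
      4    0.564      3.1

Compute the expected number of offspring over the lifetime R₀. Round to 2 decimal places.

Survivorship from birth: l_x = s_1·s_2·…·s_x.
  l_1 = 0.54600
  l_2 = 0.37237
  l_3 = 0.18172
  l_4 = 0.10249
R₀ = Σ l_x mₓ:
  age 1: 0.54600 × 0.0 = 0.0000
  age 2: 0.37237 × 3.2 = 1.1916
  age 3: 0.18172 × 1.8 = 0.3271
  age 4: 0.10249 × 3.1 = 0.3177
R₀ = 0.0000 + 1.1916 + 0.3271 + 0.3177 = 1.8364

1.84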